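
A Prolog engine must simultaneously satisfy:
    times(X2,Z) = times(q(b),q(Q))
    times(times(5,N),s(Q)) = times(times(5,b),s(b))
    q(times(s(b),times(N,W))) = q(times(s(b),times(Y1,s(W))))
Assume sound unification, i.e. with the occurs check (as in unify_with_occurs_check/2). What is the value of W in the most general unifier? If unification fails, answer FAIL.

Decompose times/2: X2 = q(b),  Z = q(Q).
Bind X2 := q(b); no other remaining equation mentions X2.
Bind Z := q(Q); no other remaining equation mentions Z.
Decompose times/2: times(5,N) = times(5,b),  s(Q) = s(b).
Decompose times/2: 5 = 5,  N = b.
Delete trivial equation 5 = 5.
Bind N := b; substituting into the one remaining equation that mentions N gives: q(times(s(b),times(b,W))) = q(times(s(b),times(Y1,s(W)))).
Decompose s/1: Q = b.
Bind Q := b; no other remaining equation mentions Q. Substituting into the earlier binding gives Z := q(b).
Decompose q/1: times(s(b),times(b,W)) = times(s(b),times(Y1,s(W))).
Decompose times/2: s(b) = s(b),  times(b,W) = times(Y1,s(W)).
Delete trivial equation s(b) = s(b).
Decompose times/2: b = Y1,  W = s(W).
Bind Y1 := b; no other remaining equation mentions Y1.
Occurs check fails: W occurs in s(W); the equation W = s(W) has no finite solution.

FAIL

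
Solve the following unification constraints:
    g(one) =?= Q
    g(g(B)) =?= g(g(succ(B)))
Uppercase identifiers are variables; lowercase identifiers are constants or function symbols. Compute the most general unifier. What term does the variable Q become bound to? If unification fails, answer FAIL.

FAIL

Bind Q := g(one); no other remaining equation mentions Q.
Decompose g/1: g(B) =?= g(succ(B)).
Decompose g/1: B =?= succ(B).
Occurs check fails: B occurs in succ(B); the equation B =?= succ(B) has no finite solution.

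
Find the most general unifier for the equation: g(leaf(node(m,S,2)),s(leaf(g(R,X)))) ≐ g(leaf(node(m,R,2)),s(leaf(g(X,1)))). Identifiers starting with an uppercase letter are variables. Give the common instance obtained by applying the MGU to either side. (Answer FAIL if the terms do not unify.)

g(leaf(node(m,1,2)),s(leaf(g(1,1))))

Decompose g/2: leaf(node(m,S,2)) ≐ leaf(node(m,R,2)),  s(leaf(g(R,X))) ≐ s(leaf(g(X,1))).
Decompose leaf/1: node(m,S,2) ≐ node(m,R,2).
Decompose node/3: m ≐ m,  S ≐ R,  2 ≐ 2.
Delete trivial equation m ≐ m.
Bind S := R; no other remaining equation mentions S.
Delete trivial equation 2 ≐ 2.
Decompose s/1: leaf(g(R,X)) ≐ leaf(g(X,1)).
Decompose leaf/1: g(R,X) ≐ g(X,1).
Decompose g/2: R ≐ X,  X ≐ 1.
Bind R := X; no other remaining equation mentions R. Substituting into the earlier binding gives S := X.
Bind X := 1. Substituting into the earlier bindings gives S := 1, R := 1.
Applying the MGU to either side gives g(leaf(node(m,1,2)),s(leaf(g(1,1)))).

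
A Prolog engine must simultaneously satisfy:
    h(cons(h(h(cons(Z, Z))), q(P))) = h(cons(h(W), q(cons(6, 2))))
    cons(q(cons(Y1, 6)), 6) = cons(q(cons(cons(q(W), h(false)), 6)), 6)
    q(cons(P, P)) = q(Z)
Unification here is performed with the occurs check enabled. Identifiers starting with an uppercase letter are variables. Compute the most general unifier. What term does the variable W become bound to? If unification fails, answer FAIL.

h(cons(cons(cons(6, 2), cons(6, 2)), cons(cons(6, 2), cons(6, 2))))

Decompose h/1: cons(h(h(cons(Z, Z))), q(P)) = cons(h(W), q(cons(6, 2))).
Decompose cons/2: h(h(cons(Z, Z))) = h(W),  q(P) = q(cons(6, 2)).
Decompose h/1: h(cons(Z, Z)) = W.
Bind W := h(cons(Z, Z)); substituting into the one remaining equation that mentions W gives: cons(q(cons(Y1, 6)), 6) = cons(q(cons(cons(q(h(cons(Z, Z))), h(false)), 6)), 6).
Decompose q/1: P = cons(6, 2).
Bind P := cons(6, 2); substituting into the one remaining equation that mentions P gives: q(cons(cons(6, 2), cons(6, 2))) = q(Z).
Decompose cons/2: q(cons(Y1, 6)) = q(cons(cons(q(h(cons(Z, Z))), h(false)), 6)),  6 = 6.
Decompose q/1: cons(Y1, 6) = cons(cons(q(h(cons(Z, Z))), h(false)), 6).
Decompose cons/2: Y1 = cons(q(h(cons(Z, Z))), h(false)),  6 = 6.
Bind Y1 := cons(q(h(cons(Z, Z))), h(false)); no other remaining equation mentions Y1.
Delete trivial equation 6 = 6.
Delete trivial equation 6 = 6.
Decompose q/1: cons(cons(6, 2), cons(6, 2)) = Z.
Bind Z := cons(cons(6, 2), cons(6, 2)). Substituting into the earlier bindings gives W := h(cons(cons(cons(6, 2), cons(6, 2)), cons(cons(6, 2), cons(6, 2)))), Y1 := cons(q(h(cons(cons(cons(6, 2), cons(6, 2)), cons(cons(6, 2), cons(6, 2))))), h(false)).
MGU = { W = h(cons(cons(cons(6, 2), cons(6, 2)), cons(cons(6, 2), cons(6, 2)))), P = cons(6, 2), Y1 = cons(q(h(cons(cons(cons(6, 2), cons(6, 2)), cons(cons(6, 2), cons(6, 2))))), h(false)), Z = cons(cons(6, 2), cons(6, 2)) }, so W = h(cons(cons(cons(6, 2), cons(6, 2)), cons(cons(6, 2), cons(6, 2)))).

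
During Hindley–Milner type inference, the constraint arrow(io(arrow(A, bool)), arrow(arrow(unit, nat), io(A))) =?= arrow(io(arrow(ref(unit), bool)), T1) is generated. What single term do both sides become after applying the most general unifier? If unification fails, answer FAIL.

Decompose arrow/2: io(arrow(A, bool)) =?= io(arrow(ref(unit), bool)),  arrow(arrow(unit, nat), io(A)) =?= T1.
Decompose io/1: arrow(A, bool) =?= arrow(ref(unit), bool).
Decompose arrow/2: A =?= ref(unit),  bool =?= bool.
Bind A := ref(unit); substituting into the one remaining equation that mentions A gives: arrow(arrow(unit, nat), io(ref(unit))) =?= T1.
Delete trivial equation bool =?= bool.
Bind T1 := arrow(arrow(unit, nat), io(ref(unit))).
Applying the MGU to either side gives arrow(io(arrow(ref(unit), bool)), arrow(arrow(unit, nat), io(ref(unit)))).

arrow(io(arrow(ref(unit), bool)), arrow(arrow(unit, nat), io(ref(unit))))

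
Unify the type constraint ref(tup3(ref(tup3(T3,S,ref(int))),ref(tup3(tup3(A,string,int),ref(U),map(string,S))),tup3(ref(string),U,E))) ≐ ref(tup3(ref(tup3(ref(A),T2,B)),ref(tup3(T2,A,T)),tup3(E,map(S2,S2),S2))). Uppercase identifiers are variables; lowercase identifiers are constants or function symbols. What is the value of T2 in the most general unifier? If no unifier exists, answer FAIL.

tup3(ref(map(ref(string),ref(string))),string,int)

Decompose ref/1: tup3(ref(tup3(T3,S,ref(int))),ref(tup3(tup3(A,string,int),ref(U),map(string,S))),tup3(ref(string),U,E)) ≐ tup3(ref(tup3(ref(A),T2,B)),ref(tup3(T2,A,T)),tup3(E,map(S2,S2),S2)).
Decompose tup3/3: ref(tup3(T3,S,ref(int))) ≐ ref(tup3(ref(A),T2,B)),  ref(tup3(tup3(A,string,int),ref(U),map(string,S))) ≐ ref(tup3(T2,A,T)),  tup3(ref(string),U,E) ≐ tup3(E,map(S2,S2),S2).
Decompose ref/1: tup3(T3,S,ref(int)) ≐ tup3(ref(A),T2,B).
Decompose tup3/3: T3 ≐ ref(A),  S ≐ T2,  ref(int) ≐ B.
Bind T3 := ref(A); no other remaining equation mentions T3.
Bind S := T2; substituting into the one remaining equation that mentions S gives: ref(tup3(tup3(A,string,int),ref(U),map(string,T2))) ≐ ref(tup3(T2,A,T)).
Bind B := ref(int); no other remaining equation mentions B.
Decompose ref/1: tup3(tup3(A,string,int),ref(U),map(string,T2)) ≐ tup3(T2,A,T).
Decompose tup3/3: tup3(A,string,int) ≐ T2,  ref(U) ≐ A,  map(string,T2) ≐ T.
Bind T2 := tup3(A,string,int); substituting into the one remaining equation that mentions T2 gives: map(string,tup3(A,string,int)) ≐ T. Substituting into the earlier binding gives S := tup3(A,string,int).
Bind A := ref(U); substituting into the one remaining equation that mentions A gives: map(string,tup3(ref(U),string,int)) ≐ T. Substituting into the earlier bindings gives T3 := ref(ref(U)), S := tup3(ref(U),string,int), T2 := tup3(ref(U),string,int).
Bind T := map(string,tup3(ref(U),string,int)); no other remaining equation mentions T.
Decompose tup3/3: ref(string) ≐ E,  U ≐ map(S2,S2),  E ≐ S2.
Bind E := ref(string); substituting into the one remaining equation that mentions E gives: ref(string) ≐ S2.
Bind U := map(S2,S2); no other remaining equation mentions U. Substituting into the earlier bindings gives T3 := ref(ref(map(S2,S2))), S := tup3(ref(map(S2,S2)),string,int), T2 := tup3(ref(map(S2,S2)),string,int), A := ref(map(S2,S2)), T := map(string,tup3(ref(map(S2,S2)),string,int)).
Bind S2 := ref(string). Substituting into the earlier bindings gives T3 := ref(ref(map(ref(string),ref(string)))), S := tup3(ref(map(ref(string),ref(string))),string,int), T2 := tup3(ref(map(ref(string),ref(string))),string,int), A := ref(map(ref(string),ref(string))), T := map(string,tup3(ref(map(ref(string),ref(string))),string,int)), U := map(ref(string),ref(string)).
MGU = { T3 -> ref(ref(map(ref(string),ref(string)))), S -> tup3(ref(map(ref(string),ref(string))),string,int), B -> ref(int), T2 -> tup3(ref(map(ref(string),ref(string))),string,int), A -> ref(map(ref(string),ref(string))), T -> map(string,tup3(ref(map(ref(string),ref(string))),string,int)), E -> ref(string), U -> map(ref(string),ref(string)), S2 -> ref(string) }, so T2 -> tup3(ref(map(ref(string),ref(string))),string,int).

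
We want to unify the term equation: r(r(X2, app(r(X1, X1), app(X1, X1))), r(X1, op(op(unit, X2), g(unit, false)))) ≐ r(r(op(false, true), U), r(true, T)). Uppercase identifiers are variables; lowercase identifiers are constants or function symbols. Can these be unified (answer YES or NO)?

YES

Decompose r/2: r(X2, app(r(X1, X1), app(X1, X1))) ≐ r(op(false, true), U),  r(X1, op(op(unit, X2), g(unit, false))) ≐ r(true, T).
Decompose r/2: X2 ≐ op(false, true),  app(r(X1, X1), app(X1, X1)) ≐ U.
Bind X2 := op(false, true); substituting into the one remaining equation that mentions X2 gives: r(X1, op(op(unit, op(false, true)), g(unit, false))) ≐ r(true, T).
Bind U := app(r(X1, X1), app(X1, X1)); no other remaining equation mentions U.
Decompose r/2: X1 ≐ true,  op(op(unit, op(false, true)), g(unit, false)) ≐ T.
Bind X1 := true; no other remaining equation mentions X1. Substituting into the earlier binding gives U := app(r(true, true), app(true, true)).
Bind T := op(op(unit, op(false, true)), g(unit, false)).
No equations remain and no clash or occurs-check failure arose, so a unifier exists.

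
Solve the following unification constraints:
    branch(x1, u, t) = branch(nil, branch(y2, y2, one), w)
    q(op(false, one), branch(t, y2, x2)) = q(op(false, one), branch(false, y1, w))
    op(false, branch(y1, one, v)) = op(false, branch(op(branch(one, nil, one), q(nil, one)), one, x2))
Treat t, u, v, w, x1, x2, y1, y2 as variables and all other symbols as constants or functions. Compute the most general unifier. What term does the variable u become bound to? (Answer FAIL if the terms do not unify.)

Decompose branch/3: x1 = nil,  u = branch(y2, y2, one),  t = w.
Bind x1 := nil; no other remaining equation mentions x1.
Bind u := branch(y2, y2, one); no other remaining equation mentions u.
Bind t := w; substituting into the one remaining equation that mentions t gives: q(op(false, one), branch(w, y2, x2)) = q(op(false, one), branch(false, y1, w)).
Decompose q/2: op(false, one) = op(false, one),  branch(w, y2, x2) = branch(false, y1, w).
Delete trivial equation op(false, one) = op(false, one).
Decompose branch/3: w = false,  y2 = y1,  x2 = w.
Bind w := false; substituting into the one remaining equation that mentions w gives: x2 = false. Substituting into the earlier binding gives t := false.
Bind y2 := y1; no other remaining equation mentions y2. Substituting into the earlier binding gives u := branch(y1, y1, one).
Bind x2 := false; substituting into the remaining equation gives: op(false, branch(y1, one, v)) = op(false, branch(op(branch(one, nil, one), q(nil, one)), one, false)).
Decompose op/2: false = false,  branch(y1, one, v) = branch(op(branch(one, nil, one), q(nil, one)), one, false).
Delete trivial equation false = false.
Decompose branch/3: y1 = op(branch(one, nil, one), q(nil, one)),  one = one,  v = false.
Bind y1 := op(branch(one, nil, one), q(nil, one)); no other remaining equation mentions y1. Substituting into the earlier bindings gives u := branch(op(branch(one, nil, one), q(nil, one)), op(branch(one, nil, one), q(nil, one)), one), y2 := op(branch(one, nil, one), q(nil, one)).
Delete trivial equation one = one.
Bind v := false.
MGU = { x1 -> nil, u -> branch(op(branch(one, nil, one), q(nil, one)), op(branch(one, nil, one), q(nil, one)), one), t -> false, w -> false, y2 -> op(branch(one, nil, one), q(nil, one)), x2 -> false, y1 -> op(branch(one, nil, one), q(nil, one)), v -> false }, so u -> branch(op(branch(one, nil, one), q(nil, one)), op(branch(one, nil, one), q(nil, one)), one).

branch(op(branch(one, nil, one), q(nil, one)), op(branch(one, nil, one), q(nil, one)), one)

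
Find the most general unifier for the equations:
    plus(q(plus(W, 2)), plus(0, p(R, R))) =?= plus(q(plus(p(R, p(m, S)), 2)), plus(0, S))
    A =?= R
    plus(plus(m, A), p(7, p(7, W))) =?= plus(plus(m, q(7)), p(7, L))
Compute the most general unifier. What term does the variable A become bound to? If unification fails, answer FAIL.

Decompose plus/2: q(plus(W, 2)) =?= q(plus(p(R, p(m, S)), 2)),  plus(0, p(R, R)) =?= plus(0, S).
Decompose q/1: plus(W, 2) =?= plus(p(R, p(m, S)), 2).
Decompose plus/2: W =?= p(R, p(m, S)),  2 =?= 2.
Bind W := p(R, p(m, S)); substituting into the one remaining equation that mentions W gives: plus(plus(m, A), p(7, p(7, p(R, p(m, S))))) =?= plus(plus(m, q(7)), p(7, L)).
Delete trivial equation 2 =?= 2.
Decompose plus/2: 0 =?= 0,  p(R, R) =?= S.
Delete trivial equation 0 =?= 0.
Bind S := p(R, R); substituting into the one remaining equation that mentions S gives: plus(plus(m, A), p(7, p(7, p(R, p(m, p(R, R)))))) =?= plus(plus(m, q(7)), p(7, L)). Substituting into the earlier binding gives W := p(R, p(m, p(R, R))).
Bind A := R; substituting into the remaining equation gives: plus(plus(m, R), p(7, p(7, p(R, p(m, p(R, R)))))) =?= plus(plus(m, q(7)), p(7, L)).
Decompose plus/2: plus(m, R) =?= plus(m, q(7)),  p(7, p(7, p(R, p(m, p(R, R))))) =?= p(7, L).
Decompose plus/2: m =?= m,  R =?= q(7).
Delete trivial equation m =?= m.
Bind R := q(7); substituting into the remaining equation gives: p(7, p(7, p(q(7), p(m, p(q(7), q(7)))))) =?= p(7, L). Substituting into the earlier bindings gives W := p(q(7), p(m, p(q(7), q(7)))), S := p(q(7), q(7)), A := q(7).
Decompose p/2: 7 =?= 7,  p(7, p(q(7), p(m, p(q(7), q(7))))) =?= L.
Delete trivial equation 7 =?= 7.
Bind L := p(7, p(q(7), p(m, p(q(7), q(7))))).
MGU = { W ↦ p(q(7), p(m, p(q(7), q(7)))), S ↦ p(q(7), q(7)), A ↦ q(7), R ↦ q(7), L ↦ p(7, p(q(7), p(m, p(q(7), q(7))))) }, so A ↦ q(7).

q(7)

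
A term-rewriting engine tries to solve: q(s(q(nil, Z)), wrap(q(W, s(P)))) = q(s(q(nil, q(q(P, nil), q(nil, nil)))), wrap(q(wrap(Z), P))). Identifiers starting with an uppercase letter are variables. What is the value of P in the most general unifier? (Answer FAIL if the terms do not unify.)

Decompose q/2: s(q(nil, Z)) = s(q(nil, q(q(P, nil), q(nil, nil)))),  wrap(q(W, s(P))) = wrap(q(wrap(Z), P)).
Decompose s/1: q(nil, Z) = q(nil, q(q(P, nil), q(nil, nil))).
Decompose q/2: nil = nil,  Z = q(q(P, nil), q(nil, nil)).
Delete trivial equation nil = nil.
Bind Z := q(q(P, nil), q(nil, nil)); substituting into the remaining equation gives: wrap(q(W, s(P))) = wrap(q(wrap(q(q(P, nil), q(nil, nil))), P)).
Decompose wrap/1: q(W, s(P)) = q(wrap(q(q(P, nil), q(nil, nil))), P).
Decompose q/2: W = wrap(q(q(P, nil), q(nil, nil))),  s(P) = P.
Bind W := wrap(q(q(P, nil), q(nil, nil))); no other remaining equation mentions W.
Occurs check fails: P occurs in s(P); the equation P = s(P) has no finite solution.

FAIL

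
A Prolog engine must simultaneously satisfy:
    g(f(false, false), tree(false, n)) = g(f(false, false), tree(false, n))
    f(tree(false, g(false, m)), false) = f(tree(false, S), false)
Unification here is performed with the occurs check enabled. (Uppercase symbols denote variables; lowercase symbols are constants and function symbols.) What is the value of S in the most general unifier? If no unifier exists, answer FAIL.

g(false, m)

Delete trivial equation g(f(false, false), tree(false, n)) = g(f(false, false), tree(false, n)).
Decompose f/2: tree(false, g(false, m)) = tree(false, S),  false = false.
Decompose tree/2: false = false,  g(false, m) = S.
Delete trivial equation false = false.
Bind S := g(false, m); no other remaining equation mentions S.
Delete trivial equation false = false.
MGU = { S = g(false, m) }, so S = g(false, m).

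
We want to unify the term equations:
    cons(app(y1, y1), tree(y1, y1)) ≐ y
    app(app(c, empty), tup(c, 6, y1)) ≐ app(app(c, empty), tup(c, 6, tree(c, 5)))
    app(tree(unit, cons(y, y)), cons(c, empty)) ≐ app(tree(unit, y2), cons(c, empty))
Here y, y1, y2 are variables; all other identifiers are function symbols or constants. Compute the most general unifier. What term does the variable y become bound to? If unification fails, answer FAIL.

cons(app(tree(c, 5), tree(c, 5)), tree(tree(c, 5), tree(c, 5)))

Bind y := cons(app(y1, y1), tree(y1, y1)); substituting into the one remaining equation that mentions y gives: app(tree(unit, cons(cons(app(y1, y1), tree(y1, y1)), cons(app(y1, y1), tree(y1, y1)))), cons(c, empty)) ≐ app(tree(unit, y2), cons(c, empty)).
Decompose app/2: app(c, empty) ≐ app(c, empty),  tup(c, 6, y1) ≐ tup(c, 6, tree(c, 5)).
Delete trivial equation app(c, empty) ≐ app(c, empty).
Decompose tup/3: c ≐ c,  6 ≐ 6,  y1 ≐ tree(c, 5).
Delete trivial equation c ≐ c.
Delete trivial equation 6 ≐ 6.
Bind y1 := tree(c, 5); substituting into the remaining equation gives: app(tree(unit, cons(cons(app(tree(c, 5), tree(c, 5)), tree(tree(c, 5), tree(c, 5))), cons(app(tree(c, 5), tree(c, 5)), tree(tree(c, 5), tree(c, 5))))), cons(c, empty)) ≐ app(tree(unit, y2), cons(c, empty)). Substituting into the earlier binding gives y := cons(app(tree(c, 5), tree(c, 5)), tree(tree(c, 5), tree(c, 5))).
Decompose app/2: tree(unit, cons(cons(app(tree(c, 5), tree(c, 5)), tree(tree(c, 5), tree(c, 5))), cons(app(tree(c, 5), tree(c, 5)), tree(tree(c, 5), tree(c, 5))))) ≐ tree(unit, y2),  cons(c, empty) ≐ cons(c, empty).
Decompose tree/2: unit ≐ unit,  cons(cons(app(tree(c, 5), tree(c, 5)), tree(tree(c, 5), tree(c, 5))), cons(app(tree(c, 5), tree(c, 5)), tree(tree(c, 5), tree(c, 5)))) ≐ y2.
Delete trivial equation unit ≐ unit.
Bind y2 := cons(cons(app(tree(c, 5), tree(c, 5)), tree(tree(c, 5), tree(c, 5))), cons(app(tree(c, 5), tree(c, 5)), tree(tree(c, 5), tree(c, 5)))); no other remaining equation mentions y2.
Delete trivial equation cons(c, empty) ≐ cons(c, empty).
MGU = { y := cons(app(tree(c, 5), tree(c, 5)), tree(tree(c, 5), tree(c, 5))), y1 := tree(c, 5), y2 := cons(cons(app(tree(c, 5), tree(c, 5)), tree(tree(c, 5), tree(c, 5))), cons(app(tree(c, 5), tree(c, 5)), tree(tree(c, 5), tree(c, 5)))) }, so y := cons(app(tree(c, 5), tree(c, 5)), tree(tree(c, 5), tree(c, 5))).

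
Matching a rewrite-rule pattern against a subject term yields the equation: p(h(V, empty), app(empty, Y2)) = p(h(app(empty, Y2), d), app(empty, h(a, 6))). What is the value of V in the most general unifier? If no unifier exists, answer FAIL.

FAIL

Decompose p/2: h(V, empty) = h(app(empty, Y2), d),  app(empty, Y2) = app(empty, h(a, 6)).
Decompose h/2: V = app(empty, Y2),  empty = d.
Bind V := app(empty, Y2); no other remaining equation mentions V.
Clash: constants empty and d differ; no unifier exists.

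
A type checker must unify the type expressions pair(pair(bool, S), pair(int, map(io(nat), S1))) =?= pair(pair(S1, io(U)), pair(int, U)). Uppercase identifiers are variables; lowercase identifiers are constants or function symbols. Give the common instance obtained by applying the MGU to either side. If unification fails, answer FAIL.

pair(pair(bool, io(map(io(nat), bool))), pair(int, map(io(nat), bool)))

Decompose pair/2: pair(bool, S) =?= pair(S1, io(U)),  pair(int, map(io(nat), S1)) =?= pair(int, U).
Decompose pair/2: bool =?= S1,  S =?= io(U).
Bind S1 := bool; substituting into the one remaining equation that mentions S1 gives: pair(int, map(io(nat), bool)) =?= pair(int, U).
Bind S := io(U); no other remaining equation mentions S.
Decompose pair/2: int =?= int,  map(io(nat), bool) =?= U.
Delete trivial equation int =?= int.
Bind U := map(io(nat), bool). Substituting into the earlier binding gives S := io(map(io(nat), bool)).
Applying the MGU to either side gives pair(pair(bool, io(map(io(nat), bool))), pair(int, map(io(nat), bool))).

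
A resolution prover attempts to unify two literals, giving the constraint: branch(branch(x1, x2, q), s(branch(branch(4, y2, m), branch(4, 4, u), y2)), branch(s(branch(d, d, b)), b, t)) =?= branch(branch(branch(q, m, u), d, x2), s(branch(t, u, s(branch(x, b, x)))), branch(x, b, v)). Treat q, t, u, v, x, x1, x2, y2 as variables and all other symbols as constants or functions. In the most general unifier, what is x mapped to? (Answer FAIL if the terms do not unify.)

Decompose branch/3: branch(x1, x2, q) =?= branch(branch(q, m, u), d, x2),  s(branch(branch(4, y2, m), branch(4, 4, u), y2)) =?= s(branch(t, u, s(branch(x, b, x)))),  branch(s(branch(d, d, b)), b, t) =?= branch(x, b, v).
Decompose branch/3: x1 =?= branch(q, m, u),  x2 =?= d,  q =?= x2.
Bind x1 := branch(q, m, u); no other remaining equation mentions x1.
Bind x2 := d; substituting into the one remaining equation that mentions x2 gives: q =?= d.
Bind q := d; no other remaining equation mentions q. Substituting into the earlier binding gives x1 := branch(d, m, u).
Decompose s/1: branch(branch(4, y2, m), branch(4, 4, u), y2) =?= branch(t, u, s(branch(x, b, x))).
Decompose branch/3: branch(4, y2, m) =?= t,  branch(4, 4, u) =?= u,  y2 =?= s(branch(x, b, x)).
Bind t := branch(4, y2, m); substituting into the one remaining equation that mentions t gives: branch(s(branch(d, d, b)), b, branch(4, y2, m)) =?= branch(x, b, v).
Occurs check fails: u occurs in branch(4, 4, u); the equation u =?= branch(4, 4, u) has no finite solution.

FAIL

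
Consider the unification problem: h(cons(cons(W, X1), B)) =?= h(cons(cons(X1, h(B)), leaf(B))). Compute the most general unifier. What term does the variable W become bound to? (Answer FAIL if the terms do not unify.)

FAIL

Decompose h/1: cons(cons(W, X1), B) =?= cons(cons(X1, h(B)), leaf(B)).
Decompose cons/2: cons(W, X1) =?= cons(X1, h(B)),  B =?= leaf(B).
Decompose cons/2: W =?= X1,  X1 =?= h(B).
Bind W := X1; no other remaining equation mentions W.
Bind X1 := h(B); no other remaining equation mentions X1. Substituting into the earlier binding gives W := h(B).
Occurs check fails: B occurs in leaf(B); the equation B =?= leaf(B) has no finite solution.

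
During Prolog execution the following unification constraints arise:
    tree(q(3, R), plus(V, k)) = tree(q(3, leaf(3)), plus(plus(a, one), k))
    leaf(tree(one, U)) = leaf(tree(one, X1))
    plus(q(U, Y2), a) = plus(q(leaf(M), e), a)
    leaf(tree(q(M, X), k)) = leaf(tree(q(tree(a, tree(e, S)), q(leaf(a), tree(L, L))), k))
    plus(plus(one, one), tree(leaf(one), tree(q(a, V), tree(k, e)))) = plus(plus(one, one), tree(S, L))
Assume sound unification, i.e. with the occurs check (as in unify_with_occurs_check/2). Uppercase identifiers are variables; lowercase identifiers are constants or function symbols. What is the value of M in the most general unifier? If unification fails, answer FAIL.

tree(a, tree(e, leaf(one)))

Decompose tree/2: q(3, R) = q(3, leaf(3)),  plus(V, k) = plus(plus(a, one), k).
Decompose q/2: 3 = 3,  R = leaf(3).
Delete trivial equation 3 = 3.
Bind R := leaf(3); no other remaining equation mentions R.
Decompose plus/2: V = plus(a, one),  k = k.
Bind V := plus(a, one); substituting into the one remaining equation that mentions V gives: plus(plus(one, one), tree(leaf(one), tree(q(a, plus(a, one)), tree(k, e)))) = plus(plus(one, one), tree(S, L)).
Delete trivial equation k = k.
Decompose leaf/1: tree(one, U) = tree(one, X1).
Decompose tree/2: one = one,  U = X1.
Delete trivial equation one = one.
Bind U := X1; substituting into the one remaining equation that mentions U gives: plus(q(X1, Y2), a) = plus(q(leaf(M), e), a).
Decompose plus/2: q(X1, Y2) = q(leaf(M), e),  a = a.
Decompose q/2: X1 = leaf(M),  Y2 = e.
Bind X1 := leaf(M); no other remaining equation mentions X1. Substituting into the earlier binding gives U := leaf(M).
Bind Y2 := e; no other remaining equation mentions Y2.
Delete trivial equation a = a.
Decompose leaf/1: tree(q(M, X), k) = tree(q(tree(a, tree(e, S)), q(leaf(a), tree(L, L))), k).
Decompose tree/2: q(M, X) = q(tree(a, tree(e, S)), q(leaf(a), tree(L, L))),  k = k.
Decompose q/2: M = tree(a, tree(e, S)),  X = q(leaf(a), tree(L, L)).
Bind M := tree(a, tree(e, S)); no other remaining equation mentions M. Substituting into the earlier bindings gives U := leaf(tree(a, tree(e, S))), X1 := leaf(tree(a, tree(e, S))).
Bind X := q(leaf(a), tree(L, L)); no other remaining equation mentions X.
Delete trivial equation k = k.
Decompose plus/2: plus(one, one) = plus(one, one),  tree(leaf(one), tree(q(a, plus(a, one)), tree(k, e))) = tree(S, L).
Delete trivial equation plus(one, one) = plus(one, one).
Decompose tree/2: leaf(one) = S,  tree(q(a, plus(a, one)), tree(k, e)) = L.
Bind S := leaf(one); no other remaining equation mentions S. Substituting into the earlier bindings gives U := leaf(tree(a, tree(e, leaf(one)))), X1 := leaf(tree(a, tree(e, leaf(one)))), M := tree(a, tree(e, leaf(one))).
Bind L := tree(q(a, plus(a, one)), tree(k, e)). Substituting into the earlier binding gives X := q(leaf(a), tree(tree(q(a, plus(a, one)), tree(k, e)), tree(q(a, plus(a, one)), tree(k, e)))).
MGU = { R = leaf(3), V = plus(a, one), U = leaf(tree(a, tree(e, leaf(one)))), X1 = leaf(tree(a, tree(e, leaf(one)))), Y2 = e, M = tree(a, tree(e, leaf(one))), X = q(leaf(a), tree(tree(q(a, plus(a, one)), tree(k, e)), tree(q(a, plus(a, one)), tree(k, e)))), S = leaf(one), L = tree(q(a, plus(a, one)), tree(k, e)) }, so M = tree(a, tree(e, leaf(one))).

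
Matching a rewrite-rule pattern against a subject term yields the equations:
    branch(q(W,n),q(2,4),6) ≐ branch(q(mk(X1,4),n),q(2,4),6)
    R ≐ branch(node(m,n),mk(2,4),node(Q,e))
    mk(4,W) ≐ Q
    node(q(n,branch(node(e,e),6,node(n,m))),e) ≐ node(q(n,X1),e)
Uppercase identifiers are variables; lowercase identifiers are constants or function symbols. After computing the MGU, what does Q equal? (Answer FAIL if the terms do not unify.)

mk(4,mk(branch(node(e,e),6,node(n,m)),4))

Decompose branch/3: q(W,n) ≐ q(mk(X1,4),n),  q(2,4) ≐ q(2,4),  6 ≐ 6.
Decompose q/2: W ≐ mk(X1,4),  n ≐ n.
Bind W := mk(X1,4); substituting into the one remaining equation that mentions W gives: mk(4,mk(X1,4)) ≐ Q.
Delete trivial equation n ≐ n.
Delete trivial equation q(2,4) ≐ q(2,4).
Delete trivial equation 6 ≐ 6.
Bind R := branch(node(m,n),mk(2,4),node(Q,e)); no other remaining equation mentions R.
Bind Q := mk(4,mk(X1,4)); no other remaining equation mentions Q. Substituting into the earlier binding gives R := branch(node(m,n),mk(2,4),node(mk(4,mk(X1,4)),e)).
Decompose node/2: q(n,branch(node(e,e),6,node(n,m))) ≐ q(n,X1),  e ≐ e.
Decompose q/2: n ≐ n,  branch(node(e,e),6,node(n,m)) ≐ X1.
Delete trivial equation n ≐ n.
Bind X1 := branch(node(e,e),6,node(n,m)); no other remaining equation mentions X1. Substituting into the earlier bindings gives W := mk(branch(node(e,e),6,node(n,m)),4), R := branch(node(m,n),mk(2,4),node(mk(4,mk(branch(node(e,e),6,node(n,m)),4)),e)), Q := mk(4,mk(branch(node(e,e),6,node(n,m)),4)).
Delete trivial equation e ≐ e.
MGU = { W := mk(branch(node(e,e),6,node(n,m)),4), R := branch(node(m,n),mk(2,4),node(mk(4,mk(branch(node(e,e),6,node(n,m)),4)),e)), Q := mk(4,mk(branch(node(e,e),6,node(n,m)),4)), X1 := branch(node(e,e),6,node(n,m)) }, so Q := mk(4,mk(branch(node(e,e),6,node(n,m)),4)).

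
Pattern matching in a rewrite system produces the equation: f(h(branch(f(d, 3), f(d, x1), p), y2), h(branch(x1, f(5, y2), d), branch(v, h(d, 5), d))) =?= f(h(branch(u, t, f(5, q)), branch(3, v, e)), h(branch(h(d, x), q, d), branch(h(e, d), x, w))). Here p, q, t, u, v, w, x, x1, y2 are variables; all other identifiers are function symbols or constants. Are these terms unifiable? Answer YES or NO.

Decompose f/2: h(branch(f(d, 3), f(d, x1), p), y2) =?= h(branch(u, t, f(5, q)), branch(3, v, e)),  h(branch(x1, f(5, y2), d), branch(v, h(d, 5), d)) =?= h(branch(h(d, x), q, d), branch(h(e, d), x, w)).
Decompose h/2: branch(f(d, 3), f(d, x1), p) =?= branch(u, t, f(5, q)),  y2 =?= branch(3, v, e).
Decompose branch/3: f(d, 3) =?= u,  f(d, x1) =?= t,  p =?= f(5, q).
Bind u := f(d, 3); no other remaining equation mentions u.
Bind t := f(d, x1); no other remaining equation mentions t.
Bind p := f(5, q); no other remaining equation mentions p.
Bind y2 := branch(3, v, e); substituting into the remaining equation gives: h(branch(x1, f(5, branch(3, v, e)), d), branch(v, h(d, 5), d)) =?= h(branch(h(d, x), q, d), branch(h(e, d), x, w)).
Decompose h/2: branch(x1, f(5, branch(3, v, e)), d) =?= branch(h(d, x), q, d),  branch(v, h(d, 5), d) =?= branch(h(e, d), x, w).
Decompose branch/3: x1 =?= h(d, x),  f(5, branch(3, v, e)) =?= q,  d =?= d.
Bind x1 := h(d, x); no other remaining equation mentions x1. Substituting into the earlier binding gives t := f(d, h(d, x)).
Bind q := f(5, branch(3, v, e)); no other remaining equation mentions q. Substituting into the earlier binding gives p := f(5, f(5, branch(3, v, e))).
Delete trivial equation d =?= d.
Decompose branch/3: v =?= h(e, d),  h(d, 5) =?= x,  d =?= w.
Bind v := h(e, d); no other remaining equation mentions v. Substituting into the earlier bindings gives p := f(5, f(5, branch(3, h(e, d), e))), y2 := branch(3, h(e, d), e), q := f(5, branch(3, h(e, d), e)).
Bind x := h(d, 5); no other remaining equation mentions x. Substituting into the earlier bindings gives t := f(d, h(d, h(d, 5))), x1 := h(d, h(d, 5)).
Bind w := d.
No equations remain and no clash or occurs-check failure arose, so a unifier exists.

YES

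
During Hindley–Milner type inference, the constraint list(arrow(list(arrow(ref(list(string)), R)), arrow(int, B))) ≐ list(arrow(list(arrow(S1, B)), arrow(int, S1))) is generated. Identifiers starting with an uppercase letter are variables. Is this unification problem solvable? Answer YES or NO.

Decompose list/1: arrow(list(arrow(ref(list(string)), R)), arrow(int, B)) ≐ arrow(list(arrow(S1, B)), arrow(int, S1)).
Decompose arrow/2: list(arrow(ref(list(string)), R)) ≐ list(arrow(S1, B)),  arrow(int, B) ≐ arrow(int, S1).
Decompose list/1: arrow(ref(list(string)), R) ≐ arrow(S1, B).
Decompose arrow/2: ref(list(string)) ≐ S1,  R ≐ B.
Bind S1 := ref(list(string)); substituting into the one remaining equation that mentions S1 gives: arrow(int, B) ≐ arrow(int, ref(list(string))).
Bind R := B; no other remaining equation mentions R.
Decompose arrow/2: int ≐ int,  B ≐ ref(list(string)).
Delete trivial equation int ≐ int.
Bind B := ref(list(string)). Substituting into the earlier binding gives R := ref(list(string)).
No equations remain and no clash or occurs-check failure arose, so a unifier exists.

YES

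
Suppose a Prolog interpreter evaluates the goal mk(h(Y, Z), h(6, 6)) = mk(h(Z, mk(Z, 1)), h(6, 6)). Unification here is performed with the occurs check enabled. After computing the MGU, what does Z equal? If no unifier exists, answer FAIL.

FAIL

Decompose mk/2: h(Y, Z) = h(Z, mk(Z, 1)),  h(6, 6) = h(6, 6).
Decompose h/2: Y = Z,  Z = mk(Z, 1).
Bind Y := Z; no other remaining equation mentions Y.
Occurs check fails: Z occurs in mk(Z, 1); the equation Z = mk(Z, 1) has no finite solution.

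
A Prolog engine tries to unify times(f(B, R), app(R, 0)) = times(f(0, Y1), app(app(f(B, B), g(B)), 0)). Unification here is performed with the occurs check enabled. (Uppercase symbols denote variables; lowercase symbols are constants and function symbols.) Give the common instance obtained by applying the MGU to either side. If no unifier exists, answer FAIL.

times(f(0, app(f(0, 0), g(0))), app(app(f(0, 0), g(0)), 0))

Decompose times/2: f(B, R) = f(0, Y1),  app(R, 0) = app(app(f(B, B), g(B)), 0).
Decompose f/2: B = 0,  R = Y1.
Bind B := 0; substituting into the one remaining equation that mentions B gives: app(R, 0) = app(app(f(0, 0), g(0)), 0).
Bind R := Y1; substituting into the remaining equation gives: app(Y1, 0) = app(app(f(0, 0), g(0)), 0).
Decompose app/2: Y1 = app(f(0, 0), g(0)),  0 = 0.
Bind Y1 := app(f(0, 0), g(0)); no other remaining equation mentions Y1. Substituting into the earlier binding gives R := app(f(0, 0), g(0)).
Delete trivial equation 0 = 0.
Applying the MGU to either side gives times(f(0, app(f(0, 0), g(0))), app(app(f(0, 0), g(0)), 0)).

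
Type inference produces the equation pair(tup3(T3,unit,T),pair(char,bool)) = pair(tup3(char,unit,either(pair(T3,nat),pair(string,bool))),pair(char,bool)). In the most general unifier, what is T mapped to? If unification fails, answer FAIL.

either(pair(char,nat),pair(string,bool))

Decompose pair/2: tup3(T3,unit,T) = tup3(char,unit,either(pair(T3,nat),pair(string,bool))),  pair(char,bool) = pair(char,bool).
Decompose tup3/3: T3 = char,  unit = unit,  T = either(pair(T3,nat),pair(string,bool)).
Bind T3 := char; substituting into the one remaining equation that mentions T3 gives: T = either(pair(char,nat),pair(string,bool)).
Delete trivial equation unit = unit.
Bind T := either(pair(char,nat),pair(string,bool)); no other remaining equation mentions T.
Delete trivial equation pair(char,bool) = pair(char,bool).
MGU = { T3 -> char, T -> either(pair(char,nat),pair(string,bool)) }, so T -> either(pair(char,nat),pair(string,bool)).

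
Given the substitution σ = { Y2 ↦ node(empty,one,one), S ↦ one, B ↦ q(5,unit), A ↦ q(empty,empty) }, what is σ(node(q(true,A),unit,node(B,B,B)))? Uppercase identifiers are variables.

node(q(true,q(empty,empty)),unit,node(q(5,unit),q(5,unit),q(5,unit)))

Replace each occurrence of B with q(5,unit).
Replace each occurrence of A with q(empty,empty).
Result: node(q(true,q(empty,empty)),unit,node(q(5,unit),q(5,unit),q(5,unit))).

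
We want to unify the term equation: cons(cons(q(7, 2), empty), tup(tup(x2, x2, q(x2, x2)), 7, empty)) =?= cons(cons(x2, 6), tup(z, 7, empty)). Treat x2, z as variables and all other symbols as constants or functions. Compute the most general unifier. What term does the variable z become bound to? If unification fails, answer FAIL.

FAIL

Decompose cons/2: cons(q(7, 2), empty) =?= cons(x2, 6),  tup(tup(x2, x2, q(x2, x2)), 7, empty) =?= tup(z, 7, empty).
Decompose cons/2: q(7, 2) =?= x2,  empty =?= 6.
Bind x2 := q(7, 2); substituting into the one remaining equation that mentions x2 gives: tup(tup(q(7, 2), q(7, 2), q(q(7, 2), q(7, 2))), 7, empty) =?= tup(z, 7, empty).
Clash: constants empty and 6 differ; no unifier exists.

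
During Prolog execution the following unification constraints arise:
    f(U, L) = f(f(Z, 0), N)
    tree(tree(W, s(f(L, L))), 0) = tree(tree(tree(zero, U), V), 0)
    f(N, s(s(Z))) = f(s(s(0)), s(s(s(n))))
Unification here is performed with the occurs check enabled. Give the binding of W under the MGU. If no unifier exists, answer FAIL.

tree(zero, f(s(n), 0))

Decompose f/2: U = f(Z, 0),  L = N.
Bind U := f(Z, 0); substituting into the one remaining equation that mentions U gives: tree(tree(W, s(f(L, L))), 0) = tree(tree(tree(zero, f(Z, 0)), V), 0).
Bind L := N; substituting into the one remaining equation that mentions L gives: tree(tree(W, s(f(N, N))), 0) = tree(tree(tree(zero, f(Z, 0)), V), 0).
Decompose tree/2: tree(W, s(f(N, N))) = tree(tree(zero, f(Z, 0)), V),  0 = 0.
Decompose tree/2: W = tree(zero, f(Z, 0)),  s(f(N, N)) = V.
Bind W := tree(zero, f(Z, 0)); no other remaining equation mentions W.
Bind V := s(f(N, N)); no other remaining equation mentions V.
Delete trivial equation 0 = 0.
Decompose f/2: N = s(s(0)),  s(s(Z)) = s(s(s(n))).
Bind N := s(s(0)); no other remaining equation mentions N. Substituting into the earlier bindings gives L := s(s(0)), V := s(f(s(s(0)), s(s(0)))).
Decompose s/1: s(Z) = s(s(n)).
Decompose s/1: Z = s(n).
Bind Z := s(n). Substituting into the earlier bindings gives U := f(s(n), 0), W := tree(zero, f(s(n), 0)).
MGU = { U = f(s(n), 0), L = s(s(0)), W = tree(zero, f(s(n), 0)), V = s(f(s(s(0)), s(s(0)))), N = s(s(0)), Z = s(n) }, so W = tree(zero, f(s(n), 0)).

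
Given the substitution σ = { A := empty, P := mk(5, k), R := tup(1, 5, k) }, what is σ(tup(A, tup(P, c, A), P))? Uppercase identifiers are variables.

Replace each occurrence of A with empty.
Replace each occurrence of P with mk(5, k).
Result: tup(empty, tup(mk(5, k), c, empty), mk(5, k)).

tup(empty, tup(mk(5, k), c, empty), mk(5, k))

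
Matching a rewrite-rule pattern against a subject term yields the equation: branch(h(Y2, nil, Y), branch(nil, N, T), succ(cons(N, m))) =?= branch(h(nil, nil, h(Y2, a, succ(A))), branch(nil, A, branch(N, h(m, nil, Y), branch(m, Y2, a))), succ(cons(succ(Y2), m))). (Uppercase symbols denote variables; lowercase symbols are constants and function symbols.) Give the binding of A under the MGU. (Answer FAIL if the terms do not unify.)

Decompose branch/3: h(Y2, nil, Y) =?= h(nil, nil, h(Y2, a, succ(A))),  branch(nil, N, T) =?= branch(nil, A, branch(N, h(m, nil, Y), branch(m, Y2, a))),  succ(cons(N, m)) =?= succ(cons(succ(Y2), m)).
Decompose h/3: Y2 =?= nil,  nil =?= nil,  Y =?= h(Y2, a, succ(A)).
Bind Y2 := nil; substituting into the 3 remaining equations that mention Y2 gives: Y =?= h(nil, a, succ(A)),  branch(nil, N, T) =?= branch(nil, A, branch(N, h(m, nil, Y), branch(m, nil, a))),  succ(cons(N, m)) =?= succ(cons(succ(nil), m)).
Delete trivial equation nil =?= nil.
Bind Y := h(nil, a, succ(A)); substituting into the one remaining equation that mentions Y gives: branch(nil, N, T) =?= branch(nil, A, branch(N, h(m, nil, h(nil, a, succ(A))), branch(m, nil, a))).
Decompose branch/3: nil =?= nil,  N =?= A,  T =?= branch(N, h(m, nil, h(nil, a, succ(A))), branch(m, nil, a)).
Delete trivial equation nil =?= nil.
Bind N := A; substituting into the remaining equations gives: T =?= branch(A, h(m, nil, h(nil, a, succ(A))), branch(m, nil, a)),  succ(cons(A, m)) =?= succ(cons(succ(nil), m)).
Bind T := branch(A, h(m, nil, h(nil, a, succ(A))), branch(m, nil, a)); no other remaining equation mentions T.
Decompose succ/1: cons(A, m) =?= cons(succ(nil), m).
Decompose cons/2: A =?= succ(nil),  m =?= m.
Bind A := succ(nil); no other remaining equation mentions A. Substituting into the earlier bindings gives Y := h(nil, a, succ(succ(nil))), N := succ(nil), T := branch(succ(nil), h(m, nil, h(nil, a, succ(succ(nil)))), branch(m, nil, a)).
Delete trivial equation m =?= m.
MGU = { Y2 ↦ nil, Y ↦ h(nil, a, succ(succ(nil))), N ↦ succ(nil), T ↦ branch(succ(nil), h(m, nil, h(nil, a, succ(succ(nil)))), branch(m, nil, a)), A ↦ succ(nil) }, so A ↦ succ(nil).

succ(nil)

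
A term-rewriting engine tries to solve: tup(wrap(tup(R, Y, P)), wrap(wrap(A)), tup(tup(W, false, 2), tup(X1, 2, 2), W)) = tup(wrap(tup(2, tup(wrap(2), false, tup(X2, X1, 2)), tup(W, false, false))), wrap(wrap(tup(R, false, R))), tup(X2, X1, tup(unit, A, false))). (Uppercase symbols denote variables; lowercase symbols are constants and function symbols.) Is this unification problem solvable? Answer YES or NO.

NO

Decompose tup/3: wrap(tup(R, Y, P)) = wrap(tup(2, tup(wrap(2), false, tup(X2, X1, 2)), tup(W, false, false))),  wrap(wrap(A)) = wrap(wrap(tup(R, false, R))),  tup(tup(W, false, 2), tup(X1, 2, 2), W) = tup(X2, X1, tup(unit, A, false)).
Decompose wrap/1: tup(R, Y, P) = tup(2, tup(wrap(2), false, tup(X2, X1, 2)), tup(W, false, false)).
Decompose tup/3: R = 2,  Y = tup(wrap(2), false, tup(X2, X1, 2)),  P = tup(W, false, false).
Bind R := 2; substituting into the one remaining equation that mentions R gives: wrap(wrap(A)) = wrap(wrap(tup(2, false, 2))).
Bind Y := tup(wrap(2), false, tup(X2, X1, 2)); no other remaining equation mentions Y.
Bind P := tup(W, false, false); no other remaining equation mentions P.
Decompose wrap/1: wrap(A) = wrap(tup(2, false, 2)).
Decompose wrap/1: A = tup(2, false, 2).
Bind A := tup(2, false, 2); substituting into the remaining equation gives: tup(tup(W, false, 2), tup(X1, 2, 2), W) = tup(X2, X1, tup(unit, tup(2, false, 2), false)).
Decompose tup/3: tup(W, false, 2) = X2,  tup(X1, 2, 2) = X1,  W = tup(unit, tup(2, false, 2), false).
Bind X2 := tup(W, false, 2); no other remaining equation mentions X2. Substituting into the earlier binding gives Y := tup(wrap(2), false, tup(tup(W, false, 2), X1, 2)).
Occurs check fails: X1 occurs in tup(X1, 2, 2); the equation X1 = tup(X1, 2, 2) has no finite solution.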